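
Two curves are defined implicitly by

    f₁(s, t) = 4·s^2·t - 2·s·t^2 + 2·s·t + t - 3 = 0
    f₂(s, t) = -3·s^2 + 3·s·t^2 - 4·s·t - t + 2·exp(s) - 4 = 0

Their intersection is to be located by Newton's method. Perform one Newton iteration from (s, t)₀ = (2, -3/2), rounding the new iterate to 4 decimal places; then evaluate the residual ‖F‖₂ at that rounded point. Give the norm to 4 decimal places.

15.7361

At (2, -3/2): F = (-43.5000, 25.778112).
Jacobian J = [[8·s·t - 2·t^2 + 2·t, 4·s^2 - 4·s·t + 2·s + 1], [-6·s + 3·t^2 - 4·t + 2·exp(s), 6·s·t - 4·s - 1]].
At the point, J = [[-31.5000, 33.0000], [15.528112, -27.0000]] (det J = 338.072297).
Solving J·Δ = −F gives Δ = (-0.9578, 0.4039).
Then the next iterate is (s, t)₁ = (1.0422, -1.0961).
Re-evaluating at (1.0422, -1.0961): F = (-13.647334, 7.834283), so ‖F‖₂ = 15.7361.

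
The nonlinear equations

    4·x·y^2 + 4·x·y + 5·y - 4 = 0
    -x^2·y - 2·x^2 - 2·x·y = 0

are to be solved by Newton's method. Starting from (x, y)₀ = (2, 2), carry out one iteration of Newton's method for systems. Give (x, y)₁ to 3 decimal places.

(1.085, 1.288)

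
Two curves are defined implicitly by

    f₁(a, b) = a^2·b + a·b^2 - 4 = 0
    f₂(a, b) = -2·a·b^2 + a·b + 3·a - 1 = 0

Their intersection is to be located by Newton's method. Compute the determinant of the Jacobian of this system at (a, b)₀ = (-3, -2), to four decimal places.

-285.0000

J = [[2·a·b + b^2, a^2 + 2·a·b], [-2·b^2 + b + 3, -4·a·b + a]].
At the point, J = [[16.0000, 21.0000], [-7.0000, -27.0000]].
det J = -285.0000.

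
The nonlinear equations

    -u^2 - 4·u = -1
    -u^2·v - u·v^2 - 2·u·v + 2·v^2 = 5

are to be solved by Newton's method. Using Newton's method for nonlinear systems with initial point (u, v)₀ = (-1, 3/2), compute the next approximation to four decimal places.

At (-1, 3/2): F = (4.0000, 3.2500).
Jacobian J = [[-2·u - 4, 0], [-2·u·v - v^2 - 2·v, -u^2 - 2·u·v - 2·u + 4·v]].
At the point, J = [[-2.0000, 0.0000], [-2.2500, 10.0000]] (det J = -20.0000).
Solving J·Δ = −F gives Δ = (2.0000, 0.1250).
Then the next iterate is (u, v)₁ = (1.0000, 1.6250).

(1.0000, 1.6250)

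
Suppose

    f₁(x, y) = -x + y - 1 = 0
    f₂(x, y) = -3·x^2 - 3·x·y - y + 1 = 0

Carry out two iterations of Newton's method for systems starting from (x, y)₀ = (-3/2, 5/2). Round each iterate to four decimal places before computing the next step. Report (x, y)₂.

At (-3/2, 5/2): F = (3.0000, 3.0000).
Jacobian J = [[-1, 1], [-6·x - 3·y, -3·x - 1]].
At the point, J = [[-1.0000, 1.0000], [1.5000, 3.5000]] (det J = -5.0000).
Solving J·Δ = −F gives Δ = (1.5000, -1.5000).
Then the next iterate is (x, y)₁ = (0.0000, 1.0000).
Round to (0.0000, 1.0000) and repeat: F = (0.0000, 0.0000), J = [[-1.0000, 1.0000], [-3.0000, -1.0000]].
Δ = (0.0000, 0.0000), so (x, y)₂ = (0.0000, 1.0000).

(0.0000, 1.0000)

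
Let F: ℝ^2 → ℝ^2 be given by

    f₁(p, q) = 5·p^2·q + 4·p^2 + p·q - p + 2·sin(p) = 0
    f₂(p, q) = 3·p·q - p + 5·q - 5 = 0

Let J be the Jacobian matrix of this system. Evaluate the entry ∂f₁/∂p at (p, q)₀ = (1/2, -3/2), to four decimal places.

-4.2448

∂f₁/∂p = 10·p·q + 8·p + q + 2·cos(p) - 1.
At (1/2, -3/2) this is -4.2448.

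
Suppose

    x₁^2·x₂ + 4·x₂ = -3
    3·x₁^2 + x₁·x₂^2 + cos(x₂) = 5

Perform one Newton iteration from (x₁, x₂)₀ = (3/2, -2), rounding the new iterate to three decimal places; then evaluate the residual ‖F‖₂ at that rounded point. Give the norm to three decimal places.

At (3/2, -2): F = (-9.500, 7.33385).
Jacobian J = [[2·x₁·x₂, x₁^2 + 4], [6·x₁ + x₂^2, 2·x₁·x₂ - sin(x₂)]].
At the point, J = [[-6.000, 6.250], [13.000, -5.09070]] (det J = -50.70578).
Solving J·Δ = −F gives Δ = (0.050, 1.568).
Then the next iterate is (x₁, x₂)₁ = (1.550, -0.432).
Re-evaluating at (1.550, -0.432): F = (0.23412, 3.40490), so ‖F‖₂ = 3.413.

3.413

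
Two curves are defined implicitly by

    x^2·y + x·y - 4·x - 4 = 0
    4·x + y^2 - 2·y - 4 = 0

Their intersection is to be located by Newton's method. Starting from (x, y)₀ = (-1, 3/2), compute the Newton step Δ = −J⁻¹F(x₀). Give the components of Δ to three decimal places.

At (-1, 3/2): F = (0.000, -8.750).
Jacobian J = [[2·x·y + y - 4, x^2 + x], [4, 2·y - 2]].
At the point, J = [[-5.500, 0.000], [4.000, 1.000]] (det J = -5.500).
Solving J·Δ = −F gives Δ = (0.000, 8.750).

(0.000, 8.750)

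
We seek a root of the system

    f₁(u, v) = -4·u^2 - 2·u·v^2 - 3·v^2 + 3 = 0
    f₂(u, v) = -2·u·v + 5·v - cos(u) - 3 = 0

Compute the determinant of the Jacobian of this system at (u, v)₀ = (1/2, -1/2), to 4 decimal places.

-23.9177

J = [[-8·u - 2·v^2, -4·u·v - 6·v], [-2·v + sin(u), -2·u + 5]].
At the point, J = [[-4.5000, 4.0000], [1.479426, 4.0000]].
det J = -23.9177.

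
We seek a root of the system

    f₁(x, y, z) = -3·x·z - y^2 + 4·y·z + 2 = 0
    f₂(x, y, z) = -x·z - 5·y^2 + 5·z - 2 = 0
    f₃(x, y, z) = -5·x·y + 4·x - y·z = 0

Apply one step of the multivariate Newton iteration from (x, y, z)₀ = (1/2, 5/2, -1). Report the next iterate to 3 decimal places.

At (1/2, 5/2, -1): F = (-12.750, -37.750, -1.750).
Jacobian J = [[-3·z, -2·y + 4·z, -3·x + 4·y], [-z, -10·y, -x + 5], [-5·y + 4, -5·x - z, -y]].
At the point, J = [[3.000, -9.000, 8.500], [1.000, -25.000, 4.500], [-8.500, -1.500, -2.500]] (det J = -1289.500).
Solving J·Δ = −F gives Δ = (0.114, -1.535, -0.166).
Then the next iterate is (x, y, z)₁ = (0.614, 0.965, -1.166).

(0.614, 0.965, -1.166)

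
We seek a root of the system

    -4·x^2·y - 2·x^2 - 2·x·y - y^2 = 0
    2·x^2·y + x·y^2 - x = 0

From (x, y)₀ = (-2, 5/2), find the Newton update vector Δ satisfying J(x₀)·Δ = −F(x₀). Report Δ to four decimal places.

(0.7424, -0.7251)

At (-2, 5/2): F = (-44.2500, 9.5000).
Jacobian J = [[-8·x·y - 4·x - 2·y, -4·x^2 - 2·x - 2·y], [4·x·y + y^2 - 1, 2·x^2 + 2·x·y]].
At the point, J = [[43.0000, -17.0000], [-14.7500, -2.0000]] (det J = -336.7500).
Solving J·Δ = −F gives Δ = (0.7424, -0.7251).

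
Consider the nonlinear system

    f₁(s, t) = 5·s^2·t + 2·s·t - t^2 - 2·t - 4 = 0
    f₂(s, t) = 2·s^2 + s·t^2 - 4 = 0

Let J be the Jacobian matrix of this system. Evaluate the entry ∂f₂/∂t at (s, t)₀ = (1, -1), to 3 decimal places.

-2.000

∂f₂/∂t = 2·s·t.
At (1, -1) this is -2.000.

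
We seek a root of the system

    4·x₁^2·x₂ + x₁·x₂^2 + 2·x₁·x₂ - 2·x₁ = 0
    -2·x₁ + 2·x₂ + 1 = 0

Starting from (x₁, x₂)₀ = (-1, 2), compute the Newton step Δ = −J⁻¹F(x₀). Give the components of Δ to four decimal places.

At (-1, 2): F = (2.0000, 7.0000).
Jacobian J = [[8·x₁·x₂ + x₂^2 + 2·x₂ - 2, 4·x₁^2 + 2·x₁·x₂ + 2·x₁], [-2, 2]].
At the point, J = [[-10.0000, -2.0000], [-2.0000, 2.0000]] (det J = -24.0000).
Solving J·Δ = −F gives Δ = (0.7500, -2.7500).

(0.7500, -2.7500)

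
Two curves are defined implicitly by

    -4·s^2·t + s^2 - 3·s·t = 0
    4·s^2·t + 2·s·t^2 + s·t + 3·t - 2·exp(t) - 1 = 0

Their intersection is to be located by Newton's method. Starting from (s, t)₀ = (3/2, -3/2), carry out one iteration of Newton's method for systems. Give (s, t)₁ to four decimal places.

(0.3846, -1.9401)

At (3/2, -3/2): F = (22.5000, -14.946260).
Jacobian J = [[-8·s·t + 2·s - 3·t, -4·s^2 - 3·s], [8·s·t + 2·t^2 + t, 4·s^2 + 4·s·t + s - 2·exp(t) + 3]].
At the point, J = [[25.5000, -13.5000], [-15.0000, 4.053740]] (det J = -99.129638).
Solving J·Δ = −F gives Δ = (-1.1154, -0.4401).
Then the next iterate is (s, t)₁ = (0.3846, -1.9401).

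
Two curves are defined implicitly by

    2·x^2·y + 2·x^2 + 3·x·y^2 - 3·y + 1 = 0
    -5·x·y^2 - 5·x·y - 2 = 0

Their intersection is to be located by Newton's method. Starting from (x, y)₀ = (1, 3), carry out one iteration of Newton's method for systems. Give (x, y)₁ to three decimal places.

At (1, 3): F = (27.000, -62.000).
Jacobian J = [[4·x·y + 4·x + 3·y^2, 2·x^2 + 6·x·y - 3], [-5·y^2 - 5·y, -10·x·y - 5·x]].
At the point, J = [[43.000, 17.000], [-60.000, -35.000]] (det J = -485.000).
Solving J·Δ = −F gives Δ = (0.225, -2.157).
Then the next iterate is (x, y)₁ = (1.225, 0.843).

(1.225, 0.843)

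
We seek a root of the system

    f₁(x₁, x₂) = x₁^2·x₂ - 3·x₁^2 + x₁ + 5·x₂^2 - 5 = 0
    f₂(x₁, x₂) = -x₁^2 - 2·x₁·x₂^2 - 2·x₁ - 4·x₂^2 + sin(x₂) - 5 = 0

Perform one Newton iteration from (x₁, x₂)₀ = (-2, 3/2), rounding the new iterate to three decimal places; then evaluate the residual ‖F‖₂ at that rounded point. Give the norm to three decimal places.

At (-2, 3/2): F = (-1.750, -4.00251).
Jacobian J = [[2·x₁·x₂ - 6·x₁ + 1, x₁^2 + 10·x₂], [-2·x₁ - 2·x₂^2 - 2, -4·x₁·x₂ - 8·x₂ + cos(x₂)]].
At the point, J = [[7.000, 19.000], [-2.500, 0.07074]] (det J = 47.99516).
Solving J·Δ = −F gives Δ = (-1.582, 0.675).
Then the next iterate is (x₁, x₂)₁ = (-3.582, 2.175).
Re-evaluating at (-3.582, 2.175): F = (4.48578, 5.12393), so ‖F‖₂ = 6.810.

6.810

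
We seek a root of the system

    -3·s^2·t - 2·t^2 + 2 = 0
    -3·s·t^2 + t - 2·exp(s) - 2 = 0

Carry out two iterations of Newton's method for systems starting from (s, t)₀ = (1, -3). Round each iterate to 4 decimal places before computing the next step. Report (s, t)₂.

At (1, -3): F = (-7.0000, -37.436564).
Jacobian J = [[-6·s·t, -3·s^2 - 4·t], [-3·t^2 - 2·exp(s), -6·s·t + 1]].
At the point, J = [[18.0000, 9.0000], [-32.436564, 19.0000]] (det J = 633.929073).
Solving J·Δ = −F gives Δ = (-0.3217, 1.4212).
Then the next iterate is (s, t)₁ = (0.6783, -1.5788).
Round to (0.6783, -1.5788) and repeat: F = (-0.806044, -12.592061), J = [[6.425400, 4.934927], [-11.418878, 7.425400]].
Δ = (-0.5396, 0.8660), so (s, t)₂ = (0.1387, -0.7128).

(0.1387, -0.7128)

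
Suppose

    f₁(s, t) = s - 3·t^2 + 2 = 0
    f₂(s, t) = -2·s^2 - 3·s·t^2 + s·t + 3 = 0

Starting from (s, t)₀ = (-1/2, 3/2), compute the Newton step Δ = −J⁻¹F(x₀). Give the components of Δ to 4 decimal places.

At (-1/2, 3/2): F = (-5.2500, 5.1250).
Jacobian J = [[1, -6·t], [-4·s - 3·t^2 + t, -6·s·t + s]].
At the point, J = [[1.0000, -9.0000], [-3.2500, 4.0000]] (det J = -25.2500).
Solving J·Δ = −F gives Δ = (0.9950, -0.4728).

(0.9950, -0.4728)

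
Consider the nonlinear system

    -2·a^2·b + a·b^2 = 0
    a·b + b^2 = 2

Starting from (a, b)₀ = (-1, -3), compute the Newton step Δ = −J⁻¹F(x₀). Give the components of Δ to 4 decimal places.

At (-1, -3): F = (-3.0000, 10.0000).
Jacobian J = [[-4·a·b + b^2, -2·a^2 + 2·a·b], [b, a + 2·b]].
At the point, J = [[-3.0000, 4.0000], [-3.0000, -7.0000]] (det J = 33.0000).
Solving J·Δ = −F gives Δ = (0.5758, 1.1818).

(0.5758, 1.1818)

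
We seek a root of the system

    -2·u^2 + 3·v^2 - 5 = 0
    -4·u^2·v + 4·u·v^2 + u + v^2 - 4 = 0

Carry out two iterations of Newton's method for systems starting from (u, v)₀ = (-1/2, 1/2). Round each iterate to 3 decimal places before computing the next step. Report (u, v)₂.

(-1.764, -0.281)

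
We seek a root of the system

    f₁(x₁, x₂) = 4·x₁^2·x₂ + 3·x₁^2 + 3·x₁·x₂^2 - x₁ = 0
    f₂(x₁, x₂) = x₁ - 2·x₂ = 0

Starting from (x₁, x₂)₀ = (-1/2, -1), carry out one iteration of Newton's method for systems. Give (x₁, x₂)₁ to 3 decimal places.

(-0.850, -0.425)

At (-1/2, -1): F = (-1.250, 1.500).
Jacobian J = [[8·x₁·x₂ + 6·x₁ + 3·x₂^2 - 1, 4·x₁^2 + 6·x₁·x₂], [1, -2]].
At the point, J = [[3.000, 4.000], [1.000, -2.000]] (det J = -10.000).
Solving J·Δ = −F gives Δ = (-0.350, 0.575).
Then the next iterate is (x₁, x₂)₁ = (-0.850, -0.425).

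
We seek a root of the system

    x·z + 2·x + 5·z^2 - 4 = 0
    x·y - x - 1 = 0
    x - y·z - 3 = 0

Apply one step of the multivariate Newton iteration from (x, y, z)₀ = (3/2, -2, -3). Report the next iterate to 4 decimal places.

(0.5949, -0.1435, -1.5823)

At (3/2, -2, -3): F = (39.5000, -5.5000, -7.5000).
Jacobian J = [[z + 2, 0, x + 10·z], [y - 1, x, 0], [1, -z, -y]].
At the point, J = [[-1.0000, 0.0000, -28.5000], [-3.0000, 1.5000, 0.0000], [1.0000, 3.0000, 2.0000]] (det J = 296.2500).
Solving J·Δ = −F gives Δ = (-0.9051, 1.8565, 1.4177).
Then the next iterate is (x, y, z)₁ = (0.5949, -0.1435, -1.5823).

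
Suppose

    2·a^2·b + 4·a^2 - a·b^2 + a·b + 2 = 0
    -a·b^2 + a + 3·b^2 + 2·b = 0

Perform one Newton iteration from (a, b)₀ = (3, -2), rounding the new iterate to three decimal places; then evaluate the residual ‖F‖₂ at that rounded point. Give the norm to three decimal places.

At (3, -2): F = (-16.000, -1.000).
Jacobian J = [[4·a·b + 8·a - b^2 + b, 2·a^2 - 2·a·b + a], [-b^2 + 1, -2·a·b + 6·b + 2]].
At the point, J = [[-6.000, 33.000], [-3.000, 2.000]] (det J = 87.000).
Solving J·Δ = −F gives Δ = (-0.011, 0.483).
Then the next iterate is (a, b)₁ = (2.989, -1.517).
Re-evaluating at (2.989, -1.517): F = (-0.78250, -0.01969), so ‖F‖₂ = 0.783.

0.783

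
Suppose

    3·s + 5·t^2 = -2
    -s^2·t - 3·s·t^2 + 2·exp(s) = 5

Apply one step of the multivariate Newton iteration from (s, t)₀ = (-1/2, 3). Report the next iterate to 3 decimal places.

At (-1/2, 3): F = (45.500, 8.96306).
Jacobian J = [[3, 10·t], [-2·s·t - 3·t^2 + 2·exp(s), -s^2 - 6·s·t]].
At the point, J = [[3.000, 30.000], [-22.78694, 8.750]] (det J = 709.85816).
Solving J·Δ = −F gives Δ = (-0.182, -1.498).
Then the next iterate is (s, t)₁ = (-0.682, 1.502).

(-0.682, 1.502)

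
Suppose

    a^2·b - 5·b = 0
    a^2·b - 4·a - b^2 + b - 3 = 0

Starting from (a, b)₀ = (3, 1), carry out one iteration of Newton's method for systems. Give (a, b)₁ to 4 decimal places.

At (3, 1): F = (4.0000, -6.0000).
Jacobian J = [[2·a·b, a^2 - 5], [2·a·b - 4, a^2 - 2·b + 1]].
At the point, J = [[6.0000, 4.0000], [2.0000, 8.0000]] (det J = 40.0000).
Solving J·Δ = −F gives Δ = (-1.4000, 1.1000).
Then the next iterate is (a, b)₁ = (1.6000, 2.1000).

(1.6000, 2.1000)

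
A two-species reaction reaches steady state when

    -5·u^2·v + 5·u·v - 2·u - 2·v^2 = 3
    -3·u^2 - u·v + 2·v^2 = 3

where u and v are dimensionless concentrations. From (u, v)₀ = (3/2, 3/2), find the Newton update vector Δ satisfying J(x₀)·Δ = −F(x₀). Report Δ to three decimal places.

At (3/2, 3/2): F = (-16.125, -7.500).
Jacobian J = [[-10·u·v + 5·v - 2, -5·u^2 + 5·u - 4·v], [-6·u - v, -u + 4·v]].
At the point, J = [[-17.000, -9.750], [-10.500, 4.500]] (det J = -178.875).
Solving J·Δ = −F gives Δ = (-0.814, -0.234).

(-0.814, -0.234)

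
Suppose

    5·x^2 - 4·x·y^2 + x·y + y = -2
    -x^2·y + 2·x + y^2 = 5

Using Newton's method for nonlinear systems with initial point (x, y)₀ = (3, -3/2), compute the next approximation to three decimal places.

(1.757, -1.244)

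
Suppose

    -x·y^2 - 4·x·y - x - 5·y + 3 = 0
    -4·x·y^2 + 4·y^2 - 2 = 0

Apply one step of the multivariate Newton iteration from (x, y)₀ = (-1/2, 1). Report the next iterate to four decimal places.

At (-1/2, 1): F = (1.0000, 4.0000).
Jacobian J = [[-y^2 - 4·y - 1, -2·x·y - 4·x - 5], [-4·y^2, -8·x·y + 8·y]].
At the point, J = [[-6.0000, -2.0000], [-4.0000, 12.0000]] (det J = -80.0000).
Solving J·Δ = −F gives Δ = (0.2500, -0.2500).
Then the next iterate is (x, y)₁ = (-0.2500, 0.7500).

(-0.2500, 0.7500)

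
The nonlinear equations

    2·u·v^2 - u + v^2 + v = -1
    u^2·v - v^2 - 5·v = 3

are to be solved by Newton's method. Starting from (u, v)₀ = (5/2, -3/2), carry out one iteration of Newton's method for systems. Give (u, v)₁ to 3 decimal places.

At (5/2, -3/2): F = (10.500, -7.125).
Jacobian J = [[2·v^2 - 1, 4·u·v + 2·v + 1], [2·u·v, u^2 - 2·v - 5]].
At the point, J = [[3.500, -17.000], [-7.500, 4.250]] (det J = -112.625).
Solving J·Δ = −F gives Δ = (-0.679, 0.478).
Then the next iterate is (u, v)₁ = (1.821, -1.022).

(1.821, -1.022)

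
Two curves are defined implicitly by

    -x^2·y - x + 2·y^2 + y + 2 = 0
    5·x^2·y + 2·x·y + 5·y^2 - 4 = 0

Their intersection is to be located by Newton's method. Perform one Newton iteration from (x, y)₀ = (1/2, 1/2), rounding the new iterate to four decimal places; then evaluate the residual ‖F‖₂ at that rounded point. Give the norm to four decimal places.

0.5660

At (1/2, 1/2): F = (2.3750, -1.6250).
Jacobian J = [[-2·x·y - 1, -x^2 + 4·y + 1], [10·x·y + 2·y, 5·x^2 + 2·x + 10·y]].
At the point, J = [[-1.5000, 2.7500], [3.5000, 7.2500]] (det J = -20.5000).
Solving J·Δ = −F gives Δ = (1.0579, -0.2866).
Then the next iterate is (x, y)₁ = (1.5579, 0.2134).
Re-evaluating at (1.5579, 0.2134): F = (0.228646, -0.517726), so ‖F‖₂ = 0.5660.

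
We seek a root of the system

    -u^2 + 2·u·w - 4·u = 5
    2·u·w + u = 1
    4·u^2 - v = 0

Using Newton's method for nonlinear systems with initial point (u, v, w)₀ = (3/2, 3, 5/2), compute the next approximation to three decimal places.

(-0.219, -11.625, 3.271)

At (3/2, 3, 5/2): F = (-5.750, 8.000, 6.000).
Jacobian J = [[-2·u + 2·w - 4, 0, 2·u], [2·w + 1, 0, 2·u], [8·u, -1, 0]].
At the point, J = [[-2.000, 0.000, 3.000], [6.000, 0.000, 3.000], [12.000, -1.000, 0.000]] (det J = -24.000).
Solving J·Δ = −F gives Δ = (-1.719, -14.625, 0.771).
Then the next iterate is (u, v, w)₁ = (-0.219, -11.625, 3.271).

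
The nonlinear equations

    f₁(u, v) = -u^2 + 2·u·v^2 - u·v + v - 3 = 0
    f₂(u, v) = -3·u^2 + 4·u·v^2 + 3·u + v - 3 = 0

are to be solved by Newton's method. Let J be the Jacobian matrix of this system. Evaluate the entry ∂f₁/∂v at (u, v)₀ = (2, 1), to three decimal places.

7.000

∂f₁/∂v = 4·u·v - u + 1.
At (2, 1) this is 7.000.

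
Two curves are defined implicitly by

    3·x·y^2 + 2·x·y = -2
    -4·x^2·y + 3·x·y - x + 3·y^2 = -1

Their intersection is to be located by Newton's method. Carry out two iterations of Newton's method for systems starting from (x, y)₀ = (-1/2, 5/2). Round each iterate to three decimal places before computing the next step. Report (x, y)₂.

(-0.565, 0.824)

At (-1/2, 5/2): F = (-9.875, 14.000).
Jacobian J = [[3·y^2 + 2·y, 6·x·y + 2·x], [-8·x·y + 3·y - 1, -4·x^2 + 3·x + 6·y]].
At the point, J = [[23.750, -8.500], [16.500, 12.500]] (det J = 437.125).
Solving J·Δ = −F gives Δ = (0.010, -1.133).
Then the next iterate is (x, y)₁ = (-0.490, 1.367).
Round to (-0.490, 1.367) and repeat: F = (-2.08663, 3.77371), J = [[8.34007, -4.99898], [8.45964, 5.77160]].
Δ = (-0.075, -0.543), so (x, y)₂ = (-0.565, 0.824).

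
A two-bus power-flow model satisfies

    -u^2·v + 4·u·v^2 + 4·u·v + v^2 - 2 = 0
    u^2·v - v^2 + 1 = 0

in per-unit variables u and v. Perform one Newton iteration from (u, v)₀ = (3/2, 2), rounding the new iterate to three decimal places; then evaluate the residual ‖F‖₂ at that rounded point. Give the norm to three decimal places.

9.250

At (3/2, 2): F = (33.500, 1.500).
Jacobian J = [[-2·u·v + 4·v^2 + 4·v, -u^2 + 8·u·v + 4·u + 2·v], [2·u·v, u^2 - 2·v]].
At the point, J = [[18.000, 31.750], [6.000, -1.750]] (det J = -222.000).
Solving J·Δ = −F gives Δ = (-0.479, -0.784).
Then the next iterate is (u, v)₁ = (1.021, 1.216).
Re-evaluating at (1.021, 1.216): F = (9.21602, 0.78895), so ‖F‖₂ = 9.250.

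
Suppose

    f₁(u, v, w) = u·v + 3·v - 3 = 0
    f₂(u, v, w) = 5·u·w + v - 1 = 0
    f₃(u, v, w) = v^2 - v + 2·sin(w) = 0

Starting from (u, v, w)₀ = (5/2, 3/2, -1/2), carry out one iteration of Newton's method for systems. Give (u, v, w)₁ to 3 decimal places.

(-5.036, 2.601, -1.635)

At (5/2, 3/2, -1/2): F = (5.250, -5.750, -0.20885).
Jacobian J = [[v, u + 3, 0], [5·w, 1, 5·u], [0, 2·v - 1, 2·cos(w)]].
At the point, J = [[1.500, 5.500, 0.000], [-2.500, 1.000, 12.500], [0.000, 2.000, 1.75517]] (det J = -10.73373).
Solving J·Δ = −F gives Δ = (-7.536, 1.101, -1.135).
Then the next iterate is (u, v, w)₁ = (-5.036, 2.601, -1.635).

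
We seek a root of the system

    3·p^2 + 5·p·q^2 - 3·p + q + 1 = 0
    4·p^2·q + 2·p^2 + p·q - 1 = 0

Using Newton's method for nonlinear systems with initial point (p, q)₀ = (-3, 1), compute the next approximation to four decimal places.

At (-3, 1): F = (23.0000, 50.0000).
Jacobian J = [[6·p + 5·q^2 - 3, 10·p·q + 1], [8·p·q + 4·p + q, 4·p^2 + p]].
At the point, J = [[-16.0000, -29.0000], [-35.0000, 33.0000]] (det J = -1543.0000).
Solving J·Δ = −F gives Δ = (1.4316, 0.0032).
Then the next iterate is (p, q)₁ = (-1.5684, 1.0032).

(-1.5684, 1.0032)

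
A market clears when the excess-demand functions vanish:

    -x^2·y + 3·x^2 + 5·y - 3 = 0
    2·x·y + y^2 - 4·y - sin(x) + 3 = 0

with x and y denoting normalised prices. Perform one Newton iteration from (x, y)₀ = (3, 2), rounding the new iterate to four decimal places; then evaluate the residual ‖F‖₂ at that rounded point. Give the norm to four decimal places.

At (3, 2): F = (16.0000, 10.858880).
Jacobian J = [[-2·x·y + 6·x, -x^2 + 5], [2·y - cos(x), 2·x + 2·y - 4]].
At the point, J = [[6.0000, -4.0000], [4.989992, 6.0000]] (det J = 55.959970).
Solving J·Δ = −F gives Δ = (-2.4917, 0.2624).
Then the next iterate is (x, y)₁ = (0.5083, 2.2624).
Re-evaluating at (0.5083, 2.2624): F = (8.502573, 0.882117), so ‖F‖₂ = 8.5482.

8.5482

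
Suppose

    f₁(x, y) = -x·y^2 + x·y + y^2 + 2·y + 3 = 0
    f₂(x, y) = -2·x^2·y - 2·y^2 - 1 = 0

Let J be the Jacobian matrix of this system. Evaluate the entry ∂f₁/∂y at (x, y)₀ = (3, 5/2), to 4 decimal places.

-5.0000

∂f₁/∂y = -2·x·y + x + 2·y + 2.
At (3, 5/2) this is -5.0000.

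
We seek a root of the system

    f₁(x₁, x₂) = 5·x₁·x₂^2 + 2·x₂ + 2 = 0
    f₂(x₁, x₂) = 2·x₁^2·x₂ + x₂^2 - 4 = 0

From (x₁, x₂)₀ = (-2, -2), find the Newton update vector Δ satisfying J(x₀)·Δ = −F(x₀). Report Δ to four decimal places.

At (-2, -2): F = (-42.0000, -16.0000).
Jacobian J = [[5·x₂^2, 10·x₁·x₂ + 2], [4·x₁·x₂, 2·x₁^2 + 2·x₂]].
At the point, J = [[20.0000, 42.0000], [16.0000, 4.0000]] (det J = -592.0000).
Solving J·Δ = −F gives Δ = (0.8514, 0.5946).

(0.8514, 0.5946)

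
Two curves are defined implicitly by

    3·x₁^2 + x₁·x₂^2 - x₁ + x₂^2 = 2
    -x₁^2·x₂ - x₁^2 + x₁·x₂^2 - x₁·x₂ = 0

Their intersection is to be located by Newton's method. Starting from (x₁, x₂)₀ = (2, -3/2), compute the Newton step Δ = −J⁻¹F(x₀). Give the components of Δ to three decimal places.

(-0.853, 0.383)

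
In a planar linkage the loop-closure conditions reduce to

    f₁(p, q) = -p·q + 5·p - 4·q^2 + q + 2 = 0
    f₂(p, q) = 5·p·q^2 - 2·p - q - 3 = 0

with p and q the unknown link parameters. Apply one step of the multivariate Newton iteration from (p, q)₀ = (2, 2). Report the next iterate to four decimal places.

At (2, 2): F = (-6.0000, 31.0000).
Jacobian J = [[-q + 5, -p - 8·q + 1], [5·q^2 - 2, 10·p·q - 1]].
At the point, J = [[3.0000, -17.0000], [18.0000, 39.0000]] (det J = 423.0000).
Solving J·Δ = −F gives Δ = (-0.6927, -0.4752).
Then the next iterate is (p, q)₁ = (1.3073, 1.5248).

(1.3073, 1.5248)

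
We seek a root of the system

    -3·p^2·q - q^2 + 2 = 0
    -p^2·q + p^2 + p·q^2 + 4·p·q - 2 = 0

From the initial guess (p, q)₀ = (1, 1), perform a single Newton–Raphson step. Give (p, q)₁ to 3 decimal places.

(2.000, -0.600)

At (1, 1): F = (-2.000, 3.000).
Jacobian J = [[-6·p·q, -3·p^2 - 2·q], [-2·p·q + 2·p + q^2 + 4·q, -p^2 + 2·p·q + 4·p]].
At the point, J = [[-6.000, -5.000], [5.000, 5.000]] (det J = -5.000).
Solving J·Δ = −F gives Δ = (1.000, -1.600).
Then the next iterate is (p, q)₁ = (2.000, -0.600).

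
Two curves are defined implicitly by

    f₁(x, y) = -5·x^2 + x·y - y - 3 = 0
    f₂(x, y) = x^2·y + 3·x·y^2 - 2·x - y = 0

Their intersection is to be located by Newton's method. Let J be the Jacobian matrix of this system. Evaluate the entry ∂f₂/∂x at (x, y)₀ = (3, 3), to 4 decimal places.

43.0000

∂f₂/∂x = 2·x·y + 3·y^2 - 2.
At (3, 3) this is 43.0000.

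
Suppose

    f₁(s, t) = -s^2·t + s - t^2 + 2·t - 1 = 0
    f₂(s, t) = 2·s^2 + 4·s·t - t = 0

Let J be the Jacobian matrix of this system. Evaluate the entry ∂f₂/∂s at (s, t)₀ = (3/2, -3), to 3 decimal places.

-6.000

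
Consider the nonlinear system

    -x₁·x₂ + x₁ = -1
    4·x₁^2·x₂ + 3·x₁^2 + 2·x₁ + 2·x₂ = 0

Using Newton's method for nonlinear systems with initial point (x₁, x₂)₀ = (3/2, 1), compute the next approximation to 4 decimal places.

(0.2790, 1.6667)

At (3/2, 1): F = (1.0000, 20.7500).
Jacobian J = [[-x₂ + 1, -x₁], [8·x₁·x₂ + 6·x₁ + 2, 4·x₁^2 + 2]].
At the point, J = [[0.0000, -1.5000], [23.0000, 11.0000]] (det J = 34.5000).
Solving J·Δ = −F gives Δ = (-1.2210, 0.6667).
Then the next iterate is (x₁, x₂)₁ = (0.2790, 1.6667).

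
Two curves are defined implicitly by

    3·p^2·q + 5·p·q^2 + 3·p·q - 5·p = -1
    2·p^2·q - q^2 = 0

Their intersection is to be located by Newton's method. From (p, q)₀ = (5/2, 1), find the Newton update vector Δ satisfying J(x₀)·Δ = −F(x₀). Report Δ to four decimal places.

At (5/2, 1): F = (27.2500, 11.5000).
Jacobian J = [[6·p·q + 5·q^2 + 3·q - 5, 3·p^2 + 10·p·q + 3·p], [4·p·q, 2·p^2 - 2·q]].
At the point, J = [[18.0000, 51.2500], [10.0000, 10.5000]] (det J = -323.5000).
Solving J·Δ = −F gives Δ = (-0.9374, -0.2025).

(-0.9374, -0.2025)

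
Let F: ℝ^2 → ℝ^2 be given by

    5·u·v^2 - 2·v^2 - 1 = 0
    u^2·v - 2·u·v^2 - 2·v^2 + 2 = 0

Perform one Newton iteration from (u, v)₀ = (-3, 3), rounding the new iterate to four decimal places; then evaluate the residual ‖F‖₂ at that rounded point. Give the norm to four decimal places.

At (-3, 3): F = (-154.0000, 65.0000).
Jacobian J = [[5·v^2, 10·u·v - 4·v], [2·u·v - 2·v^2, u^2 - 4·u·v - 4·v]].
At the point, J = [[45.0000, -102.0000], [-36.0000, 33.0000]] (det J = -2187.0000).
Solving J·Δ = −F gives Δ = (0.7078, -1.1975).
Then the next iterate is (u, v)₁ = (-2.2922, 1.8025).
Re-evaluating at (-2.2922, 1.8025): F = (-44.734873, 19.867393), so ‖F‖₂ = 48.9482.

48.9482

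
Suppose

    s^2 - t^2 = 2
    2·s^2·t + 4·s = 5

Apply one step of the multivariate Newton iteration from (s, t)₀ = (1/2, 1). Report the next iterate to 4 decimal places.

(1.0100, -0.1200)

At (1/2, 1): F = (-2.7500, -2.5000).
Jacobian J = [[2·s, -2·t], [4·s·t + 4, 2·s^2]].
At the point, J = [[1.0000, -2.0000], [6.0000, 0.5000]] (det J = 12.5000).
Solving J·Δ = −F gives Δ = (0.5100, -1.1200).
Then the next iterate is (s, t)₁ = (1.0100, -0.1200).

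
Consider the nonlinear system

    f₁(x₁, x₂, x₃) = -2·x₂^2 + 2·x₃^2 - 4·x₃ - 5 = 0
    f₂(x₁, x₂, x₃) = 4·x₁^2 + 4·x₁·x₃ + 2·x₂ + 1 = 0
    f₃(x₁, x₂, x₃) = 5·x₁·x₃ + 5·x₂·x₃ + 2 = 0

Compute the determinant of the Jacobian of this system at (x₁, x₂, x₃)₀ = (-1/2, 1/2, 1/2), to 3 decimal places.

30.000

J = [[0, -4·x₂, 4·x₃ - 4], [8·x₁ + 4·x₃, 2, 4·x₁], [5·x₃, 5·x₃, 5·x₁ + 5·x₂]].
At the point, J = [[0.000, -2.000, -2.000], [-2.000, 2.000, -2.000], [2.500, 2.500, 0.000]].
det J = 30.000.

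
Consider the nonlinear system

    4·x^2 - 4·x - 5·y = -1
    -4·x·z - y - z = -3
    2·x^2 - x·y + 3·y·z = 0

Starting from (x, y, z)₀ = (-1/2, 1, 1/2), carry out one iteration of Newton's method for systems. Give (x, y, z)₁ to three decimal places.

At (-1/2, 1, 1/2): F = (-1.000, 2.500, 2.500).
Jacobian J = [[8·x - 4, -5, 0], [-4·z, -1, -4·x - 1], [4·x - y, -x + 3·z, 3·y]].
At the point, J = [[-8.000, -5.000, 0.000], [-2.000, -1.000, 1.000], [-3.000, 2.000, 3.000]] (det J = 25.000).
Solving J·Δ = −F gives Δ = (-1.200, 1.720, -3.180).
Then the next iterate is (x, y, z)₁ = (-1.700, 2.720, -2.680).

(-1.700, 2.720, -2.680)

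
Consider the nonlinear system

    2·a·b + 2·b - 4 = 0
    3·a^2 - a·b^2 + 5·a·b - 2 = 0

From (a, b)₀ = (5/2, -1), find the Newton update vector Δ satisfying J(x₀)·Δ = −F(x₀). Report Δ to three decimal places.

(-2.089, 0.974)

At (5/2, -1): F = (-11.000, 1.750).
Jacobian J = [[2·b, 2·a + 2], [6·a - b^2 + 5·b, -2·a·b + 5·a]].
At the point, J = [[-2.000, 7.000], [9.000, 17.500]] (det J = -98.000).
Solving J·Δ = −F gives Δ = (-2.089, 0.974).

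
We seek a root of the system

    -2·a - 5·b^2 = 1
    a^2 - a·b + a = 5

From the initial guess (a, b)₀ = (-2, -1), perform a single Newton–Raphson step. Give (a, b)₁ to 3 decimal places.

(-4.875, -1.375)

At (-2, -1): F = (-2.000, -5.000).
Jacobian J = [[-2, -10·b], [2·a - b + 1, -a]].
At the point, J = [[-2.000, 10.000], [-2.000, 2.000]] (det J = 16.000).
Solving J·Δ = −F gives Δ = (-2.875, -0.375).
Then the next iterate is (a, b)₁ = (-4.875, -1.375).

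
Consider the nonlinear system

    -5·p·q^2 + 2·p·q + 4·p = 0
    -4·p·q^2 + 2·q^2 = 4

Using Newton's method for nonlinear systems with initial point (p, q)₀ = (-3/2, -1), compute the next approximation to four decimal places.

(-1.5000, -0.7500)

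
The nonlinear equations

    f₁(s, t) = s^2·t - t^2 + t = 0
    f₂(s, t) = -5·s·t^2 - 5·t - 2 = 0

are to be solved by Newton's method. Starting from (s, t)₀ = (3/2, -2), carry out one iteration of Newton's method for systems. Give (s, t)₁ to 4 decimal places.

(-19.1000, -17.6000)

At (3/2, -2): F = (-10.5000, -22.0000).
Jacobian J = [[2·s·t, s^2 - 2·t + 1], [-5·t^2, -10·s·t - 5]].
At the point, J = [[-6.0000, 7.2500], [-20.0000, 25.0000]] (det J = -5.0000).
Solving J·Δ = −F gives Δ = (-20.6000, -15.6000).
Then the next iterate is (s, t)₁ = (-19.1000, -17.6000).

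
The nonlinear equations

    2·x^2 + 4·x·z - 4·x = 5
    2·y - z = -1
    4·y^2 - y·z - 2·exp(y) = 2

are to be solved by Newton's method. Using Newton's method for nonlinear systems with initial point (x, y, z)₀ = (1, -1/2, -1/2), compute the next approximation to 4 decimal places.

At (1, -1/2, -1/2): F = (-9.0000, 0.5000, -2.463061).
Jacobian J = [[4·x + 4·z - 4, 0, 4·x], [0, 2, -1], [0, 8·y - z - 2·exp(y), -y]].
At the point, J = [[-2.0000, 0.0000, 4.0000], [0.0000, 2.0000, -1.0000], [0.0000, -4.713061, 0.5000]] (det J = 7.426123).
Solving J·Δ = −F gives Δ = (-5.8841, -0.5960, -0.6920).
Then the next iterate is (x, y, z)₁ = (-4.8841, -1.0960, -1.1920).

(-4.8841, -1.0960, -1.1920)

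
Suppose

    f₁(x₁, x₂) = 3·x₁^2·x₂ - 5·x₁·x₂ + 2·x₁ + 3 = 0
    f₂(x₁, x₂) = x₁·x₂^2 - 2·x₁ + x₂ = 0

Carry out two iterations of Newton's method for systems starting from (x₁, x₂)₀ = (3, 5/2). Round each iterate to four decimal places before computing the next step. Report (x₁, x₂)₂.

At (3, 5/2): F = (39.0000, 15.2500).
Jacobian J = [[6·x₁·x₂ - 5·x₂ + 2, 3·x₁^2 - 5·x₁], [x₂^2 - 2, 2·x₁·x₂ + 1]].
At the point, J = [[34.5000, 12.0000], [4.2500, 16.0000]] (det J = 501.0000).
Solving J·Δ = −F gives Δ = (-0.8802, -0.7193).
Then the next iterate is (x₁, x₂)₁ = (2.1198, 1.7807).
Round to (2.1198, 1.7807) and repeat: F = (12.370965, 4.262758), J = [[15.744867, 2.881656], [1.170892, 8.549456]].
Δ = (-0.7123, -0.4010), so (x₁, x₂)₂ = (1.4075, 1.3797).

(1.4075, 1.3797)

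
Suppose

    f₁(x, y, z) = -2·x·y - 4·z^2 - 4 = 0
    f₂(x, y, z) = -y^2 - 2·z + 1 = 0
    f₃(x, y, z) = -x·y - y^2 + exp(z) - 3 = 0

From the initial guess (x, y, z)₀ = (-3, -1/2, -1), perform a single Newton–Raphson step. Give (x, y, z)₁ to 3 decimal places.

(44.500, -5.250, -2.000)

At (-3, -1/2, -1): F = (-11.000, 2.750, -4.38212).
Jacobian J = [[-2·y, -2·x, -8·z], [0, -2·y, -2], [-y, -x - 2·y, exp(z)]].
At the point, J = [[1.000, 6.000, 8.000], [0.000, 1.000, -2.000], [0.500, 4.000, 0.36788]] (det J = -1.63212).
Solving J·Δ = −F gives Δ = (47.500, -4.750, -1.000).
Then the next iterate is (x, y, z)₁ = (44.500, -5.250, -2.000).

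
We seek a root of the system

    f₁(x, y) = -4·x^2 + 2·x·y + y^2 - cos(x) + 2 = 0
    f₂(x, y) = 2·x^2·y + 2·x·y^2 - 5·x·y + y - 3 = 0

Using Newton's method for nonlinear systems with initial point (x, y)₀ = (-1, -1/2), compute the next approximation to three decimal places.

(-0.538, 0.019)

At (-1, -1/2): F = (-1.29030, -7.500).
Jacobian J = [[-8·x + 2·y + sin(x), 2·x + 2·y], [4·x·y + 2·y^2 - 5·y, 2·x^2 + 4·x·y - 5·x + 1]].
At the point, J = [[6.15853, -3.000], [5.000, 10.000]] (det J = 76.58529).
Solving J·Δ = −F gives Δ = (0.462, 0.519).
Then the next iterate is (x, y)₁ = (-0.538, 0.019).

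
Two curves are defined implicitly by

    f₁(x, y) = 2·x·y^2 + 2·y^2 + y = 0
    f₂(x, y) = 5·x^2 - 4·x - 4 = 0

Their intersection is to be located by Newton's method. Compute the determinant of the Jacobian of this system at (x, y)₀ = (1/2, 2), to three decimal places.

J = [[2·y^2, 4·x·y + 4·y + 1], [10·x - 4, 0]].
At the point, J = [[8.000, 13.000], [1.000, 0.000]].
det J = -13.000.

-13.000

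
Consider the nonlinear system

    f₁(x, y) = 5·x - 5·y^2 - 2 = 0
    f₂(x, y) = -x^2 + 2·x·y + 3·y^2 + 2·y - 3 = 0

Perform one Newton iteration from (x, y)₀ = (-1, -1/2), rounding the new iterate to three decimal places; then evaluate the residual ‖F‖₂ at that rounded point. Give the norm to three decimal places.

5.422

At (-1, -1/2): F = (-8.250, -3.250).
Jacobian J = [[5, -10·y], [-2·x + 2·y, 2·x + 6·y + 2]].
At the point, J = [[5.000, 5.000], [1.000, -3.000]] (det J = -20.000).
Solving J·Δ = −F gives Δ = (2.050, -0.400).
Then the next iterate is (x, y)₁ = (1.050, -0.900).
Re-evaluating at (1.050, -0.900): F = (-0.800, -5.36250), so ‖F‖₂ = 5.422.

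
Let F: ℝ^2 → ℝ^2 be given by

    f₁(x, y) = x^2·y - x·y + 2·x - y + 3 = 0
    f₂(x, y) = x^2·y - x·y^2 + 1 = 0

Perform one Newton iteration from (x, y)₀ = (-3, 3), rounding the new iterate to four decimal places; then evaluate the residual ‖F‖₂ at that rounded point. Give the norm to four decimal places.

18.8059

At (-3, 3): F = (30.0000, 55.0000).
Jacobian J = [[2·x·y - y + 2, x^2 - x - 1], [2·x·y - y^2, x^2 - 2·x·y]].
At the point, J = [[-19.0000, 11.0000], [-27.0000, 27.0000]] (det J = -216.0000).
Solving J·Δ = −F gives Δ = (0.9491, -1.0880).
Then the next iterate is (x, y)₁ = (-2.0509, 1.9120).
Re-evaluating at (-2.0509, 1.9120): F = (8.949758, 16.539802), so ‖F‖₂ = 18.8059.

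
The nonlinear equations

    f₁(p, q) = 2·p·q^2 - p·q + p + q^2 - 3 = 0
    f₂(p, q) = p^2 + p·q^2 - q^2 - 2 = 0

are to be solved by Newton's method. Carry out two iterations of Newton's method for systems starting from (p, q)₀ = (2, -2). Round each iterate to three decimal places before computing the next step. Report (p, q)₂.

(1.465, -0.677)

At (2, -2): F = (23.000, 6.000).
Jacobian J = [[2·q^2 - q + 1, 4·p·q - p + 2·q], [2·p + q^2, 2·p·q - 2·q]].
At the point, J = [[11.000, -22.000], [8.000, -4.000]] (det J = 132.000).
Solving J·Δ = −F gives Δ = (-0.303, 0.894).
Then the next iterate is (p, q)₁ = (1.697, -1.106).
Round to (1.697, -1.106) and repeat: F = (5.94878, 1.73240), J = [[4.55247, -11.41653], [4.61724, -1.54176]].
Δ = (-0.232, 0.429), so (p, q)₂ = (1.465, -0.677).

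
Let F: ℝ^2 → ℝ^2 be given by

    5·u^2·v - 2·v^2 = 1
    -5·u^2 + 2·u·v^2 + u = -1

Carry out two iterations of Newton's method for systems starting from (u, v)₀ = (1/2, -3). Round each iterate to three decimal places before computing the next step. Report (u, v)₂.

At (1/2, -3): F = (-22.750, 9.250).
Jacobian J = [[10·u·v, 5·u^2 - 4·v], [-10·u + 2·v^2 + 1, 4·u·v]].
At the point, J = [[-15.000, 13.250], [14.000, -6.000]] (det J = -95.500).
Solving J·Δ = −F gives Δ = (0.146, 1.882).
Then the next iterate is (u, v)₁ = (0.646, -1.118).
Round to (0.646, -1.118) and repeat: F = (-5.83264, 1.17432), J = [[-7.22228, 6.55858], [-2.96015, -2.88891]].
Δ = (-0.227, 0.639), so (u, v)₂ = (0.419, -0.479).

(0.419, -0.479)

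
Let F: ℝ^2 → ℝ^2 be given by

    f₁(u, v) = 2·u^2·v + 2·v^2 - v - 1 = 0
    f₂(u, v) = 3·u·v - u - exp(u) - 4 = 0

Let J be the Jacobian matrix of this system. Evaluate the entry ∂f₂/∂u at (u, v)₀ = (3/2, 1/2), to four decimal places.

-3.9817

∂f₂/∂u = 3·v - exp(u) - 1.
At (3/2, 1/2) this is -3.9817.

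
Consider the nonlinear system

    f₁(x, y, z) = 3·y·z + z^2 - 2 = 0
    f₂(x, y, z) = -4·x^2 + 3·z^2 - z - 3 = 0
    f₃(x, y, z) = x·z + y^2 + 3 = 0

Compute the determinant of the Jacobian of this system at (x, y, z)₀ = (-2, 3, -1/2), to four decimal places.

717.0000

J = [[0, 3·z, 3·y + 2·z], [-8·x, 0, 6·z - 1], [z, 2·y, x]].
At the point, J = [[0.0000, -1.5000, 8.0000], [16.0000, 0.0000, -4.0000], [-0.5000, 6.0000, -2.0000]].
det J = 717.0000.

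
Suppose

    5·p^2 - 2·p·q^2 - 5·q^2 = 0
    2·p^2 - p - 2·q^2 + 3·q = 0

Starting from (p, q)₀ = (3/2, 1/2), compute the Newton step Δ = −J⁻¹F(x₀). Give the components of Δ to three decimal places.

At (3/2, 1/2): F = (9.250, 4.000).
Jacobian J = [[10·p - 2·q^2, -4·p·q - 10·q], [4·p - 1, -4·q + 3]].
At the point, J = [[14.500, -8.000], [5.000, 1.000]] (det J = 54.500).
Solving J·Δ = −F gives Δ = (-0.757, -0.216).

(-0.757, -0.216)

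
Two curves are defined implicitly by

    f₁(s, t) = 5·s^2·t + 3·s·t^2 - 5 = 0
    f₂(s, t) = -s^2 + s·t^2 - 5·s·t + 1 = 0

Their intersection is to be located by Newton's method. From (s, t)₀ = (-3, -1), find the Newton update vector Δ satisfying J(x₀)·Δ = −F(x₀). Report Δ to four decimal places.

(6.3333, -2.3810)

At (-3, -1): F = (-59.0000, -26.0000).
Jacobian J = [[10·s·t + 3·t^2, 5·s^2 + 6·s·t], [-2·s + t^2 - 5·t, 2·s·t - 5·s]].
At the point, J = [[33.0000, 63.0000], [12.0000, 21.0000]] (det J = -63.0000).
Solving J·Δ = −F gives Δ = (6.3333, -2.3810).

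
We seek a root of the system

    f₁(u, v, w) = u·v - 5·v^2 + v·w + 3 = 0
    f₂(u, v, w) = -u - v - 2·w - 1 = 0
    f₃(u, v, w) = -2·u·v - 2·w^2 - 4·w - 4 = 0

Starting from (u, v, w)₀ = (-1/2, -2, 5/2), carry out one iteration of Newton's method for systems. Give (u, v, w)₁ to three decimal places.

At (-1/2, -2, 5/2): F = (-21.000, -3.500, -28.500).
Jacobian J = [[v, u - 10·v + w, v], [-1, -1, -2], [-2·v, -2·u, -4·w - 4]].
At the point, J = [[-2.000, 22.000, -2.000], [-1.000, -1.000, -2.000], [4.000, 1.000, -14.000]] (det J = -522.000).
Solving J·Δ = −F gives Δ = (-0.184, 0.753, -2.034).
Then the next iterate is (u, v, w)₁ = (-0.684, -1.247, 0.466).

(-0.684, -1.247, 0.466)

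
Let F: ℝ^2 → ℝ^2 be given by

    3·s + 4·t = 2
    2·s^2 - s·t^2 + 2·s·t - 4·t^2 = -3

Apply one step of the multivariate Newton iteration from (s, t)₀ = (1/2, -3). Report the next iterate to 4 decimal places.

At (1/2, -3): F = (-12.5000, -40.0000).
Jacobian J = [[3, 4], [4·s - t^2 + 2·t, -2·s·t + 2·s - 8·t]].
At the point, J = [[3.0000, 4.0000], [-13.0000, 28.0000]] (det J = 136.0000).
Solving J·Δ = −F gives Δ = (1.3971, 2.0772).
Then the next iterate is (s, t)₁ = (1.8971, -0.9228).

(1.8971, -0.9228)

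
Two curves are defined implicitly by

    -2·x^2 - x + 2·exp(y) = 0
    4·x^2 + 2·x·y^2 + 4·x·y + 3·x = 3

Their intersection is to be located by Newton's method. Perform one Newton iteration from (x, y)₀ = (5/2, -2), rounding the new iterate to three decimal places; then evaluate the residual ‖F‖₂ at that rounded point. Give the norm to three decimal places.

At (5/2, -2): F = (-14.72933, 29.500).
Jacobian J = [[-4·x - 1, 2·exp(y)], [8·x + 2·y^2 + 4·y + 3, 4·x·y + 4·x]].
At the point, J = [[-11.000, 0.27067], [23.000, -10.000]] (det J = 103.77458).
Solving J·Δ = −F gives Δ = (-1.342, -0.138).
Then the next iterate is (x, y)₁ = (1.158, -2.138).
Re-evaluating at (1.158, -2.138): F = (-3.60415, 6.52118), so ‖F‖₂ = 7.451.

7.451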